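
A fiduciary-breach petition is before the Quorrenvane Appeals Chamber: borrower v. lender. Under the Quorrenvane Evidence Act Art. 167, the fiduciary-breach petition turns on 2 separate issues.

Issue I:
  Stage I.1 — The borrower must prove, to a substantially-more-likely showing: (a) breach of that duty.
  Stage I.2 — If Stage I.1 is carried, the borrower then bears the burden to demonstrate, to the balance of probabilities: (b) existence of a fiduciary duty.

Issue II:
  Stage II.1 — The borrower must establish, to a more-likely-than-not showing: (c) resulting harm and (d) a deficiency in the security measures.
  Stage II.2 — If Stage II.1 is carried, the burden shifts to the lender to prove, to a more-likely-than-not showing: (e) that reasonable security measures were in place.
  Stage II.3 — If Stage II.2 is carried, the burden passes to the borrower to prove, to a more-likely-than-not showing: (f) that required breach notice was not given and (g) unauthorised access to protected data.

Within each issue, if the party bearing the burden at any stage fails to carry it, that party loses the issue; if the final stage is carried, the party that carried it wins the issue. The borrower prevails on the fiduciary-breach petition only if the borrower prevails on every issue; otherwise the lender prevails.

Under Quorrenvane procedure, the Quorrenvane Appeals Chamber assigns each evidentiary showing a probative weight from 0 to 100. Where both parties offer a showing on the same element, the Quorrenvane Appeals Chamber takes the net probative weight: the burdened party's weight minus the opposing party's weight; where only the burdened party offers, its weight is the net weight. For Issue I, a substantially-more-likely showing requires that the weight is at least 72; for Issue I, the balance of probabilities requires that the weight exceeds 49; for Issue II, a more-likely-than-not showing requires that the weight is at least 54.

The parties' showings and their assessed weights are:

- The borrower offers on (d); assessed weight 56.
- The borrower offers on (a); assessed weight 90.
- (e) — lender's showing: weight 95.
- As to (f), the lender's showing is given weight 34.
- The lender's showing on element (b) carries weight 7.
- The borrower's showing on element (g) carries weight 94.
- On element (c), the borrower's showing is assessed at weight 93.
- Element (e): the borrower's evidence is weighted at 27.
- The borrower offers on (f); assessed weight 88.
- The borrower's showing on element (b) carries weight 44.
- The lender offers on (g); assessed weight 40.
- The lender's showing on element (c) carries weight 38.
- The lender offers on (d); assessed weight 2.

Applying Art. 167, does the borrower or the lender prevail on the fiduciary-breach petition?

— Issue I —
At Stage I.1 the borrower must meet a substantially-more-likely showing (weight is at least 72): on (a) the weight is 90, ≥ 72, so (a) meets the standard.
  Stage I.1 is satisfied; the borrower continues to bear the burden.
At Stage I.2 the borrower must meet the balance of probabilities (weight exceeds 49): on (b) the weight is 44 less the opposing 7 gives net 37, ≤ 49, so (b) does not meet the standard.
  Stage I.2 not carried; the borrower fails its burden.
The lender prevails on this issue.
— Issue II —
Stage II.1 — burden on borrower; standard: a more-likely-than-not showing (weight is at least 54).
    (c): 93 − 38 = 55 ≥ 54 [met]
    (d): 56 − 2 = 54 ≥ 54 [met]
  Stage II.1 carried; the burden shifts to the lender.
Stage II.2 — burden on lender; standard: a more-likely-than-not showing (weight is at least 54).
    (e): 95 − 27 = 68 ≥ 54 [met]
  Stage II.2 carried; the burden shifts to the borrower.
Stage II.3 — burden on borrower; standard: a more-likely-than-not showing (weight is at least 54).
    (f): 88 − 34 = 54 ≥ 54 [met]
    (g): 94 − 40 = 54 ≥ 54 [met]
  The borrower carries the last stage.
All stages carried — the borrower prevails on this issue.
Per-issue: Issue I → lender; Issue II → borrower. The borrower must prevail on every issue; overall, the lender prevails.

lender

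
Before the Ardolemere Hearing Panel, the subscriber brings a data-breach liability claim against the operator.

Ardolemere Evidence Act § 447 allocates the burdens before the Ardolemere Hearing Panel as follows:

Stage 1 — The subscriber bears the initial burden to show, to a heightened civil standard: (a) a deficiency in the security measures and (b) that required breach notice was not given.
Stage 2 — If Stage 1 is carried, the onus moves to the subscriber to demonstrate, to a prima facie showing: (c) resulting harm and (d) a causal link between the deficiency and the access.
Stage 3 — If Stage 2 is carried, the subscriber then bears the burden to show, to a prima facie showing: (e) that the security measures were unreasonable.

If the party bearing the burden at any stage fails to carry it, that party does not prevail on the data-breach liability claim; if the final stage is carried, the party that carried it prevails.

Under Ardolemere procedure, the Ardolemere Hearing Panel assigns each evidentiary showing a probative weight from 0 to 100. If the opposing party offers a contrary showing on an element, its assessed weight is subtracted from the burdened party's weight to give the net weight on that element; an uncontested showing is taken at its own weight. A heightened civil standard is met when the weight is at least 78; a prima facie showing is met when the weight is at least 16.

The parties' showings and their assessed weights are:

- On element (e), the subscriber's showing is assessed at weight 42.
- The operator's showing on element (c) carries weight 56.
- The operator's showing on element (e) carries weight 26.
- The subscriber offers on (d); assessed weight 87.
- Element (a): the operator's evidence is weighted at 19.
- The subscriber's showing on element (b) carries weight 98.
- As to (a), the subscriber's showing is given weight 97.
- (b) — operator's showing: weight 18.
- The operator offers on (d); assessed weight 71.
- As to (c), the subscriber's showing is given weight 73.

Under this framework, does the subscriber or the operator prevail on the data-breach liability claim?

subscriber

At Stage 1 the subscriber must meet a heightened civil standard (weight is at least 78): on (a) the weight is 97 less the opposing 19 gives net 78, which does reach 78, so (a) meets the standard; on (b) the weight is 98 less the opposing 18 gives net 80, which does reach 78, so (b) meets the standard.
  All elements met. The subscriber retains the burden for Stage 2.
At Stage 2 the subscriber must meet a prima facie showing (weight is at least 16): on (c) the weight is 73 less the opposing 56 gives net 17, which does reach 16, so (c) meets the standard; on (d) the weight is 87 less the opposing 71 gives net 16, which does reach 16, so (d) meets the standard.
  Stage 2 carried; the burden remains with the subscriber.
At Stage 3 the subscriber must meet a prima facie showing (weight is at least 16): on (e) the weight is 42 less the opposing 26 gives net 16, which does reach 16, so (e) meets the standard.
  The subscriber carries the last stage.
All stages carried — the subscriber prevails.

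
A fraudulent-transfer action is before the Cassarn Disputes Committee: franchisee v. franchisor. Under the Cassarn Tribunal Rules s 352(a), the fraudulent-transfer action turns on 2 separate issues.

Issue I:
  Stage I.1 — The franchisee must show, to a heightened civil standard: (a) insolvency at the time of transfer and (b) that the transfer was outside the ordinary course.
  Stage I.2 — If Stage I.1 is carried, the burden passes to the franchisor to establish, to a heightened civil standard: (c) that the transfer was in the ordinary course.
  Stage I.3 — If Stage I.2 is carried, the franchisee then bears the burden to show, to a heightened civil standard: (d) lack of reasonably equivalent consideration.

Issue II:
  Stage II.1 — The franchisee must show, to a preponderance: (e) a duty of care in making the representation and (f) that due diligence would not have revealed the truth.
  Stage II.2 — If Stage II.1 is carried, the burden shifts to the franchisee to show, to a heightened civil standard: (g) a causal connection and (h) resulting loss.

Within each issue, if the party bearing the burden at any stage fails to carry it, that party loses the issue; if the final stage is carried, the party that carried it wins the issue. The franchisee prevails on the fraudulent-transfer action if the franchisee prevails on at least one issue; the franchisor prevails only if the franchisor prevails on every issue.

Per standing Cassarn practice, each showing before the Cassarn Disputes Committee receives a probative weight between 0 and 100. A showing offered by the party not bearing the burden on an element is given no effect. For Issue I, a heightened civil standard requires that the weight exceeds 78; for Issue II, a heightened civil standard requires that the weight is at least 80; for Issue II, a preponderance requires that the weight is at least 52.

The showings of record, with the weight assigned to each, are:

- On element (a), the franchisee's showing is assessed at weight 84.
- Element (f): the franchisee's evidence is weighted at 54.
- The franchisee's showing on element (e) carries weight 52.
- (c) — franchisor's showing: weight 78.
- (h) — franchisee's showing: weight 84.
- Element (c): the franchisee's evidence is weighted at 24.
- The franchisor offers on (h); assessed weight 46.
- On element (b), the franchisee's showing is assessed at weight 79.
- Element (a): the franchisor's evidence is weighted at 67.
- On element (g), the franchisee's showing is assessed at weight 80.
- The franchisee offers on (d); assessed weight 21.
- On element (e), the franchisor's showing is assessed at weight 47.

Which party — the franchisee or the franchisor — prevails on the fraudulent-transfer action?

— Issue I —
Stage I.1 — burden on franchisee; standard: a heightened civil standard (weight exceeds 78).
    (a): 84 (franchisor's 67 disregarded) > 78 [met]
    (b): 79 > 78 [met]
  All elements met. The burden passes to the franchisor.
Stage I.2 — burden on franchisor; standard: a heightened civil standard (weight exceeds 78).
    (c): 78 (franchisee's 24 disregarded) ≤ 78 [not met]
  Stage I.2 not carried; the franchisor fails its burden.
The franchisee prevails on this issue.
— Issue II —
Stage II.1 — burden on franchisee; standard: a preponderance (weight is at least 52).
    (e): 52 (franchisor's 47 disregarded) ≥ 52 [met]
    (f): 54 ≥ 52 [met]
  Stage II.1 carried; the burden remains with the franchisee.
Stage II.2 — burden on franchisee; standard: a heightened civil standard (weight is at least 80).
    (g): 80 ≥ 80 [met]
    (h): 84 (franchisor's 46 disregarded) ≥ 80 [met]
  Stage II.2 carried; the final stage is satisfied.
All stages carried — the franchisee prevails on this issue.
Per-issue: Issue I → franchisee; Issue II → franchisee. The franchisee must prevail on at least one issue; overall, the franchisee prevails.

franchisee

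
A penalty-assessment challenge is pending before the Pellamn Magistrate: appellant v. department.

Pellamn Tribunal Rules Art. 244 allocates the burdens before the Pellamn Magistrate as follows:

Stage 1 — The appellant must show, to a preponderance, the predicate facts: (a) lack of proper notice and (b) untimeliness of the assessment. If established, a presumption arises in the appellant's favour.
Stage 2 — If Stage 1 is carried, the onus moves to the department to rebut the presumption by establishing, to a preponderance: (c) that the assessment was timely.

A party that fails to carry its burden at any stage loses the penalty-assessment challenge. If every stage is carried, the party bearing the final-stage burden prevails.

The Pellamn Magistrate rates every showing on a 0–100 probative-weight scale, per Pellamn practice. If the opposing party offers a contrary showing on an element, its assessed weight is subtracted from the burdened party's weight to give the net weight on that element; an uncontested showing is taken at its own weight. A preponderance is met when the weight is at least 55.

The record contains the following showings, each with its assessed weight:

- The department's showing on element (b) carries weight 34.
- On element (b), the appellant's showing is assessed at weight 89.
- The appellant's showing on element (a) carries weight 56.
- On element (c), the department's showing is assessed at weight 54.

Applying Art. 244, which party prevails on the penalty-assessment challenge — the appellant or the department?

appellant

At Stage 1 the appellant must meet a preponderance (weight is at least 55): on (a) the weight is 56, ≥ 55, so (a) meets the standard; on (b) the weight is 89 less the opposing 34 gives net 55, which does reach 55, so (b) meets the standard.
  All elements met. The burden passes to the department.
At Stage 2 the department must meet a preponderance (weight is at least 55): on (c) the weight is 54, which does not reach 55, so (c) does not meet the standard.
  Stage 2 not carried; the department fails its burden.
The appellant prevails.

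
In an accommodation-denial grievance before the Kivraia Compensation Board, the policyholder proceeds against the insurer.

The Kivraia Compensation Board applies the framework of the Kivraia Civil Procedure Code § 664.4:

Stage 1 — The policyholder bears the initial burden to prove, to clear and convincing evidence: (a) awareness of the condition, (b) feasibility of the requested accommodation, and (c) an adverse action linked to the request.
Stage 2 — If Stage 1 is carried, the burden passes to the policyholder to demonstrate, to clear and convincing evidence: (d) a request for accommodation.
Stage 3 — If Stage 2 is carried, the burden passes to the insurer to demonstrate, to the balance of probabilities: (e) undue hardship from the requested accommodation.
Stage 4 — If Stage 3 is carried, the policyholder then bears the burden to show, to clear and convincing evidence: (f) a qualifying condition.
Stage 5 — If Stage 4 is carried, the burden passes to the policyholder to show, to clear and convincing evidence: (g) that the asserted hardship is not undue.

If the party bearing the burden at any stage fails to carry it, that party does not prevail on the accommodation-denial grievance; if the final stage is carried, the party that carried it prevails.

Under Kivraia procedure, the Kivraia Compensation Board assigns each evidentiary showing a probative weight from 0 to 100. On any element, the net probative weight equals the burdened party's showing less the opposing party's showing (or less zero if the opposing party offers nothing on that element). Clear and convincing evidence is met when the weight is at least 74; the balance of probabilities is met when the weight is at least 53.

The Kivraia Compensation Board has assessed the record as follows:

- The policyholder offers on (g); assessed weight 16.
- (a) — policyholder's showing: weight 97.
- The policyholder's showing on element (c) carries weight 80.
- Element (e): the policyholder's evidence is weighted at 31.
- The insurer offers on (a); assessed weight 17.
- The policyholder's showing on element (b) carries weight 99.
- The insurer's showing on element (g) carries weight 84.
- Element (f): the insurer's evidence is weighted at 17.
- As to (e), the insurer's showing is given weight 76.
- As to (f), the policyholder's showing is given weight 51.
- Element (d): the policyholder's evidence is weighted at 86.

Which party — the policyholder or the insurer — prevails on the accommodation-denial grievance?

Stage 1 (policyholder, clear and convincing evidence, weight is at least 74): (a) net 97−17=80 ≥ 74 — meets; (b) 99 ≥ 74 — meets; (c) 80 ≥ 74 — meets.
  Stage 1 carried; the burden remains with the policyholder.
Stage 2 (policyholder, clear and convincing evidence, weight is at least 74): (d) 86 ≥ 74 — meets.
  All elements met. The burden passes to the insurer.
Stage 3 (insurer, the balance of probabilities, weight is at least 53): (e) net 76−31=45 < 53 — fails.
  The insurer does not carry Stage 3.
The analysis ends at Stage 3; the policyholder prevails.

policyholder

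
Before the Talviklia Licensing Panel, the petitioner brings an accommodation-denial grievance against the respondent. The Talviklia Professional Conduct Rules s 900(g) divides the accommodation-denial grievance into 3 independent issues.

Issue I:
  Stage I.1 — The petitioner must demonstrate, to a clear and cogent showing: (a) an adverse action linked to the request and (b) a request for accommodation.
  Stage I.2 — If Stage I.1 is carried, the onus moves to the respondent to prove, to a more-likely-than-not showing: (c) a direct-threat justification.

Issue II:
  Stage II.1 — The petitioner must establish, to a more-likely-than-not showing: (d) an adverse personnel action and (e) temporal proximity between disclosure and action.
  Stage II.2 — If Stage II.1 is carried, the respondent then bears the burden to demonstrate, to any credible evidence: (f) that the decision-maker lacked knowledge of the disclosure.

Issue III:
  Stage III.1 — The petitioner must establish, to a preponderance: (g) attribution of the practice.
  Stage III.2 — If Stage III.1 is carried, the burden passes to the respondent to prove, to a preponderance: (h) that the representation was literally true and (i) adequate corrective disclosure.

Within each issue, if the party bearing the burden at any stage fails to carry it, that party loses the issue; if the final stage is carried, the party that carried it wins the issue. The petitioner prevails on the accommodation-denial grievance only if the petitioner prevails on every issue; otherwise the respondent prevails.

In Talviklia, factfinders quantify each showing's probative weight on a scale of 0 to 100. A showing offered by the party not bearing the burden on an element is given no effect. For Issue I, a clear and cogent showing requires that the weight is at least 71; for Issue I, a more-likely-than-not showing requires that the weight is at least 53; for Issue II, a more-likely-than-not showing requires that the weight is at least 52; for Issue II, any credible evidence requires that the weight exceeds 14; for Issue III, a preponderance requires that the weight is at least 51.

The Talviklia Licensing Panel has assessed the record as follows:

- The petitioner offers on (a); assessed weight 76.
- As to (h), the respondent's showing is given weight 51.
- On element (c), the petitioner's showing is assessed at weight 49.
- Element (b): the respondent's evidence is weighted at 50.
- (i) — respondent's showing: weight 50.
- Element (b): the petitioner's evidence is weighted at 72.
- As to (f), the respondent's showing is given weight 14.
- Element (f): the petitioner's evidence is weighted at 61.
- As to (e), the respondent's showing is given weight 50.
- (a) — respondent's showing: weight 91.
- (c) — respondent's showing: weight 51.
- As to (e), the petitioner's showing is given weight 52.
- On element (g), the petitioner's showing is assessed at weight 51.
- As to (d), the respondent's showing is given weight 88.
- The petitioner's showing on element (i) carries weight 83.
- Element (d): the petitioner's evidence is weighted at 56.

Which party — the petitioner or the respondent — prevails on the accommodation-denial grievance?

— Issue I —
At Stage I.1 the petitioner must meet a clear and cogent showing (weight is at least 71): on (a) the weight is 76 (the respondent's 91 is given no effect), ≥ 71, so (a) meets the standard; on (b) the weight is 72 (the respondent's 50 is given no effect), ≥ 71, so (b) meets the standard.
  All elements met. The burden passes to the respondent.
At Stage I.2 the respondent must meet a more-likely-than-not showing (weight is at least 53): on (c) the weight is 51 (the petitioner's 49 is given no effect), < 53, so (c) does not meet the standard.
  Stage I.2 not carried; the respondent fails its burden.
The petitioner prevails on this issue.
— Issue II —
Stage II.1 — burden on petitioner; standard: a more-likely-than-not showing (weight is at least 52).
    (d): 56 (respondent's 88 disregarded) ≥ 52 [met]
    (e): 52 (respondent's 50 disregarded) ≥ 52 [met]
  Stage II.1 is satisfied; the onus moves to the respondent.
Stage II.2 — burden on respondent; standard: any credible evidence (weight exceeds 14).
    (f): 14 (petitioner's 61 disregarded) ≤ 14 [not met]
  Stage II.2 not carried; the respondent fails its burden.
The petitioner prevails on this issue.
— Issue III —
Stage III.1 — burden on petitioner; standard: a preponderance (weight is at least 51).
    (g): 51 ≥ 51 [met]
  Stage III.1 carried; the burden shifts to the respondent.
Stage III.2 — burden on respondent; standard: a preponderance (weight is at least 51).
    (h): 51 ≥ 51 [met]
    (i): 50 (petitioner's 83 disregarded) < 51 [not met]
  Stage III.2 not carried; the respondent fails its burden.
The analysis ends at Stage III.2; the petitioner prevails on this issue.
Per-issue: Issue I → petitioner; Issue II → petitioner; Issue III → petitioner. The petitioner must prevail on every issue; overall, the petitioner prevails.

petitioner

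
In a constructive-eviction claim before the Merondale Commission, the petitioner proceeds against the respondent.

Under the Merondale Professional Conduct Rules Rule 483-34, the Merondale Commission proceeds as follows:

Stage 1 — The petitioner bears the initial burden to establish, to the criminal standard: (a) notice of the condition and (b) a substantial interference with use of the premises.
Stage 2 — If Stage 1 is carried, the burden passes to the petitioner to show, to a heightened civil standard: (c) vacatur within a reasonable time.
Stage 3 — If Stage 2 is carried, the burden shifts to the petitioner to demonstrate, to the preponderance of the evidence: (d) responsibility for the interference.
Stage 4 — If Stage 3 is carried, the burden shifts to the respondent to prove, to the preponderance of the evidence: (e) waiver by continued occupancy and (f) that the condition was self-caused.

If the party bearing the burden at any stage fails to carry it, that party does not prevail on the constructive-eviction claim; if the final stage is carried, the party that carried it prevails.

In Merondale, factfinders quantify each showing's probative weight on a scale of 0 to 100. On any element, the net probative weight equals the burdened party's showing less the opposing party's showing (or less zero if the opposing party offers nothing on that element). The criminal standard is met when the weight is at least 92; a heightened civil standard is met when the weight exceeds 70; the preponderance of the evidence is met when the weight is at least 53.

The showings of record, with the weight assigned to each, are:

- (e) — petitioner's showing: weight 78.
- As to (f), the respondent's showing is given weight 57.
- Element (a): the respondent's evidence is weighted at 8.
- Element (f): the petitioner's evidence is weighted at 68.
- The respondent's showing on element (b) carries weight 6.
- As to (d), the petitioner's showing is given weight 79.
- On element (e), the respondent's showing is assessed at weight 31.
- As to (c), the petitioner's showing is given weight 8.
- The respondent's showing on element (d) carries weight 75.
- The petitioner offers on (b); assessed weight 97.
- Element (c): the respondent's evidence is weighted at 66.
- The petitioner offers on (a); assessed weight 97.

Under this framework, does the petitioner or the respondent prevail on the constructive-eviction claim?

Stage 1 — burden on petitioner; standard: the criminal standard (weight is at least 92).
    (a): 97 − 8 = 89 < 92 [not met]
    (b): 97 − 6 = 91 < 92 [not met]
  The petitioner does not carry Stage 1.
The respondent prevails.

respondent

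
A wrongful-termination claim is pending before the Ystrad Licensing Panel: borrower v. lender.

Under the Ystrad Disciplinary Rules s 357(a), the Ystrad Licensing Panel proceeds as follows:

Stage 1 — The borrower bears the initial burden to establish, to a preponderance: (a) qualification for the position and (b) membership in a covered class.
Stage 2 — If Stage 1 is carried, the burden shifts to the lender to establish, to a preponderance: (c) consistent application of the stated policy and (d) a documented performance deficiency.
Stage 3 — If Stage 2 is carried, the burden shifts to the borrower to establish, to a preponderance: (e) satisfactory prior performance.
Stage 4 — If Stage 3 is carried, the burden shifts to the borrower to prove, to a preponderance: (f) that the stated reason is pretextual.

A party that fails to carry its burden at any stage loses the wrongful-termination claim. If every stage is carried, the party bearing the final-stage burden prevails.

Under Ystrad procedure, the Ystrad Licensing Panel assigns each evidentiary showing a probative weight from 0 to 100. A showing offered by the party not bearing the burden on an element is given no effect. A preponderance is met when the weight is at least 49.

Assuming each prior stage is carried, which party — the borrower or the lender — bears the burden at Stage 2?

Stage 2's rule assigns the burden to the lender (to a preponderance).

lender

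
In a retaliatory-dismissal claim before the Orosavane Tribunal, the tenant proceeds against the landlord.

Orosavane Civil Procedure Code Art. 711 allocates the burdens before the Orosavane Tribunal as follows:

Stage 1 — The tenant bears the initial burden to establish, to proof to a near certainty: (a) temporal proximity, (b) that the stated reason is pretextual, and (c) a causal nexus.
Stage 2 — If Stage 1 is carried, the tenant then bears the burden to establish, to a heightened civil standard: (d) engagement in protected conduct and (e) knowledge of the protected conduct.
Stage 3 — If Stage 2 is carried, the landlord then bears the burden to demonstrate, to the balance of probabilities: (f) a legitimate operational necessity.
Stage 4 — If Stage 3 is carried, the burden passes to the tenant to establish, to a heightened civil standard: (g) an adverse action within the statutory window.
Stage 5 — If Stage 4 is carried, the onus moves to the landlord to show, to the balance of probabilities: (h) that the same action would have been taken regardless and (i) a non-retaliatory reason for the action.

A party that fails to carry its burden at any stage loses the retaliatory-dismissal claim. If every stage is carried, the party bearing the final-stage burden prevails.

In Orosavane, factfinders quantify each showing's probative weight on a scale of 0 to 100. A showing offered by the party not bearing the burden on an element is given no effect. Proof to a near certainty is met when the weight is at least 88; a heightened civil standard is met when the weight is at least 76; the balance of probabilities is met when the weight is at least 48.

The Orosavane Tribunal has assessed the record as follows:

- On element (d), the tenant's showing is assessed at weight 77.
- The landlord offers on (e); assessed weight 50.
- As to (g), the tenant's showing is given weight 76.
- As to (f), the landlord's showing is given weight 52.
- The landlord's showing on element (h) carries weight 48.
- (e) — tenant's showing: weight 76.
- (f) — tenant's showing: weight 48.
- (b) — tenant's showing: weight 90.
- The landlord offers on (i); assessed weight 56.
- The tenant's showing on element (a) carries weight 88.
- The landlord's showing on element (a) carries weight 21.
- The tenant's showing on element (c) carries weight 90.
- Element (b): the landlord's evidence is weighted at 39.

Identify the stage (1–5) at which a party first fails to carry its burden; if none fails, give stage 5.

stage 5

Stage 1 — burden on tenant; standard: proof to a near certainty (weight is at least 88).
    (a): 88 (landlord's 21 disregarded) ≥ 88 [met]
    (b): 90 (landlord's 39 disregarded) ≥ 88 [met]
    (c): 90 ≥ 88 [met]
  Stage 1 carried; the burden remains with the tenant.
Stage 2 — burden on tenant; standard: a heightened civil standard (weight is at least 76).
    (d): 77 ≥ 76 [met]
    (e): 76 (landlord's 50 disregarded) ≥ 76 [met]
  Stage 2 carried; the burden shifts to the landlord.
Stage 3 — burden on landlord; standard: the balance of probabilities (weight is at least 48).
    (f): 52 (tenant's 48 disregarded) ≥ 48 [met]
  Stage 3 carried; the burden shifts to the tenant.
Stage 4 — burden on tenant; standard: a heightened civil standard (weight is at least 76).
    (g): 76 ≥ 76 [met]
  Stage 4 carried; the burden shifts to the landlord.
Stage 5 — burden on landlord; standard: the balance of probabilities (weight is at least 48).
    (h): 48 ≥ 48 [met]
    (i): 56 ≥ 48 [met]
  Stage 5 carried; the final stage is satisfied.
Every stage carried; the landlord prevails.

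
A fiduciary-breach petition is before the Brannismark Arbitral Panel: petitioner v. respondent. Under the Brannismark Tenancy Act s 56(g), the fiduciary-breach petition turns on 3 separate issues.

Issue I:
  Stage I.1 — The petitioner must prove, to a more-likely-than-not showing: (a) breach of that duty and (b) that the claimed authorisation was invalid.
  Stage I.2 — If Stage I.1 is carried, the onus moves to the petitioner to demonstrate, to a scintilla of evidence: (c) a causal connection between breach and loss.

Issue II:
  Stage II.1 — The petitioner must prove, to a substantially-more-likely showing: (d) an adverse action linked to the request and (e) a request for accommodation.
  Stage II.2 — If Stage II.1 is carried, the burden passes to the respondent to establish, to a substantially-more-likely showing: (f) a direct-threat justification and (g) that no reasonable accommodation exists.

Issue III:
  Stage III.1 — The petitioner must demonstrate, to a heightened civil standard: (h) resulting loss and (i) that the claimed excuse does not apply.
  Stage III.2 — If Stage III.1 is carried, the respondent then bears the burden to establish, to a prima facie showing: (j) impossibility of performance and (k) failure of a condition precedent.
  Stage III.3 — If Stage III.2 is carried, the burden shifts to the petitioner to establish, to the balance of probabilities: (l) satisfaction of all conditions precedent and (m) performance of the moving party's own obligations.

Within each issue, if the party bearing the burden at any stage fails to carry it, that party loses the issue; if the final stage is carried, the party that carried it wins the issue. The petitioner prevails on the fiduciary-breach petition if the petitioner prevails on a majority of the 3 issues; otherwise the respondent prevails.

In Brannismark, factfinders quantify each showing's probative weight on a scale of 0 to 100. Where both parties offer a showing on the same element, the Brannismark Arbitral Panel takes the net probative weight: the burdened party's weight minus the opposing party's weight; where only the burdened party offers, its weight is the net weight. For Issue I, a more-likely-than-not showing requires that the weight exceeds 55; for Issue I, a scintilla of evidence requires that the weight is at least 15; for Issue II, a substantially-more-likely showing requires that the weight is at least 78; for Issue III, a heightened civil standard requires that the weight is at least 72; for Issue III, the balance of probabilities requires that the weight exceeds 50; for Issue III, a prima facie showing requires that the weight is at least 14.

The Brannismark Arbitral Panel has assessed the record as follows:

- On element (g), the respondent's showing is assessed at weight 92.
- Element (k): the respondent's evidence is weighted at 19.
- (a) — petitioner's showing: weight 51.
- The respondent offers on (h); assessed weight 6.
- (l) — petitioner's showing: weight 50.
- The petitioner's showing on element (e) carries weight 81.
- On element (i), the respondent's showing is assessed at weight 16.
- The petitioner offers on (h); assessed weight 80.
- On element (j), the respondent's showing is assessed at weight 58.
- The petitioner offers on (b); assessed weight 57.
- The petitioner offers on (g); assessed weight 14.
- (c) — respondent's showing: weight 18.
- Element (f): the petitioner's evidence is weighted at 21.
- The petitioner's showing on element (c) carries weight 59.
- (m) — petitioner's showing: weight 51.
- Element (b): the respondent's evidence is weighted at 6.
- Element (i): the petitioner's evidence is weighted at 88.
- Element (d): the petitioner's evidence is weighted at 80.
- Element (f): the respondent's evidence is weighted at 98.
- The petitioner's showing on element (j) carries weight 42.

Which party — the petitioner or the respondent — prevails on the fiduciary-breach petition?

respondent

— Issue I —
Stage I.1 (petitioner, a more-likely-than-not showing, weight exceeds 55): (a) 51 ≤ 55 — fails; (b) net 57−6=51 ≤ 55 — fails.
  Not every element is met, so the petitioner fails to carry Stage I.1.
So the respondent prevails on this issue.
— Issue II —
Stage II.1 — burden on petitioner; standard: a substantially-more-likely showing (weight is at least 78).
    (d): 80 ≥ 78 [met]
    (e): 81 ≥ 78 [met]
  All elements met. The burden passes to the respondent.
Stage II.2 — burden on respondent; standard: a substantially-more-likely showing (weight is at least 78).
    (f): 98 − 21 = 77 < 78 [not met]
    (g): 92 − 14 = 78 ≥ 78 [met]
  Stage II.2 not carried; the respondent fails its burden.
The analysis ends at Stage II.2; the petitioner prevails on this issue.
— Issue III —
At Stage III.1 the petitioner must meet a heightened civil standard (weight is at least 72): on (h) the weight is 80 less the opposing 6 gives net 74, ≥ 72, so (h) meets the standard; on (i) the weight is 88 less the opposing 16 gives net 72, which does reach 72, so (i) meets the standard.
  Stage III.1 is satisfied; the onus moves to the respondent.
At Stage III.2 the respondent must meet a prima facie showing (weight is at least 14): on (j) the weight is 58 less the opposing 42 gives net 16, ≥ 14, so (j) meets the standard; on (k) the weight is 19, ≥ 14, so (k) meets the standard.
  All elements met. The burden passes to the petitioner.
At Stage III.3 the petitioner must meet the balance of probabilities (weight exceeds 50): on (l) the weight is 50, ≤ 50, so (l) does not meet the standard; on (m) the weight is 51, which does exceed 50, so (m) meets the standard.
  The petitioner does not carry Stage III.3.
The analysis ends at Stage III.3; the respondent prevails on this issue.
Per-issue: Issue I → respondent; Issue II → petitioner; Issue III → respondent. The petitioner must prevail on a majority of issues; overall, the respondent prevails.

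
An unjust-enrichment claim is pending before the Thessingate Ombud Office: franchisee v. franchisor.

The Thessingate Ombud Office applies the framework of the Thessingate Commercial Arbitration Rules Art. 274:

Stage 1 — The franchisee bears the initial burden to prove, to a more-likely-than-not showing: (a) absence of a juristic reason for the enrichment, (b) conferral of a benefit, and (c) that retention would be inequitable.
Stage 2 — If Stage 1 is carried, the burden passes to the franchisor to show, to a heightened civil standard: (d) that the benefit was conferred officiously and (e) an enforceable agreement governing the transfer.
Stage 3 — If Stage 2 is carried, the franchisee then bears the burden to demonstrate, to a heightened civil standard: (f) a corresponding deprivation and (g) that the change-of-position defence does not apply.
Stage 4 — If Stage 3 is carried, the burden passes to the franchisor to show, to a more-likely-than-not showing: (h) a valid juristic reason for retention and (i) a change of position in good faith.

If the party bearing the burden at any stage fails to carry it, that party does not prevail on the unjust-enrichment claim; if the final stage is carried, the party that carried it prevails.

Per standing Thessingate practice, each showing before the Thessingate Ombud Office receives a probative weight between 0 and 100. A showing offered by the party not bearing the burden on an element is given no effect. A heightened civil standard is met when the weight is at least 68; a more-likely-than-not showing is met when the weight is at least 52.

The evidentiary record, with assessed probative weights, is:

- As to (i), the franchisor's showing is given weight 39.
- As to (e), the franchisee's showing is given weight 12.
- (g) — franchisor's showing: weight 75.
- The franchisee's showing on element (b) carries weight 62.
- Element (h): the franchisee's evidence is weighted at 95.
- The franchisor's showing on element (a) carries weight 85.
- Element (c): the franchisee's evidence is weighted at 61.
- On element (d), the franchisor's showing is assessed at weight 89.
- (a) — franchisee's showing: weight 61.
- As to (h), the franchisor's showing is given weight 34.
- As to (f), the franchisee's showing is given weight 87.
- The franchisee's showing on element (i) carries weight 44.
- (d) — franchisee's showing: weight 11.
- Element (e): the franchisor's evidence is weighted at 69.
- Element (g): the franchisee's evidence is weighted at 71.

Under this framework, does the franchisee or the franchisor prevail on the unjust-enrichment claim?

franchisee

Stage 1 (franchisee, a more-likely-than-not showing, weight is at least 52): (a) 61 (franchisor's 85 disregarded) ≥ 52 — meets; (b) 62 ≥ 52 — meets; (c) 61 ≥ 52 — meets.
  All elements met. The burden passes to the franchisor.
Stage 2 (franchisor, a heightened civil standard, weight is at least 68): (d) 89 (franchisee's 11 disregarded) ≥ 68 — meets; (e) 69 (franchisee's 12 disregarded) ≥ 68 — meets.
  Stage 2 is satisfied; the onus moves to the franchisee.
Stage 3 (franchisee, a heightened civil standard, weight is at least 68): (f) 87 ≥ 68 — meets; (g) 71 (franchisor's 75 disregarded) ≥ 68 — meets.
  The franchisee carries Stage 3; the franchisor now bears the burden.
Stage 4 (franchisor, a more-likely-than-not showing, weight is at least 52): (h) 34 (franchisee's 95 disregarded) < 52 — fails; (i) 39 (franchisee's 44 disregarded) < 52 — fails.
  Stage 4 not carried; the franchisor fails its burden.
So the franchisee prevails.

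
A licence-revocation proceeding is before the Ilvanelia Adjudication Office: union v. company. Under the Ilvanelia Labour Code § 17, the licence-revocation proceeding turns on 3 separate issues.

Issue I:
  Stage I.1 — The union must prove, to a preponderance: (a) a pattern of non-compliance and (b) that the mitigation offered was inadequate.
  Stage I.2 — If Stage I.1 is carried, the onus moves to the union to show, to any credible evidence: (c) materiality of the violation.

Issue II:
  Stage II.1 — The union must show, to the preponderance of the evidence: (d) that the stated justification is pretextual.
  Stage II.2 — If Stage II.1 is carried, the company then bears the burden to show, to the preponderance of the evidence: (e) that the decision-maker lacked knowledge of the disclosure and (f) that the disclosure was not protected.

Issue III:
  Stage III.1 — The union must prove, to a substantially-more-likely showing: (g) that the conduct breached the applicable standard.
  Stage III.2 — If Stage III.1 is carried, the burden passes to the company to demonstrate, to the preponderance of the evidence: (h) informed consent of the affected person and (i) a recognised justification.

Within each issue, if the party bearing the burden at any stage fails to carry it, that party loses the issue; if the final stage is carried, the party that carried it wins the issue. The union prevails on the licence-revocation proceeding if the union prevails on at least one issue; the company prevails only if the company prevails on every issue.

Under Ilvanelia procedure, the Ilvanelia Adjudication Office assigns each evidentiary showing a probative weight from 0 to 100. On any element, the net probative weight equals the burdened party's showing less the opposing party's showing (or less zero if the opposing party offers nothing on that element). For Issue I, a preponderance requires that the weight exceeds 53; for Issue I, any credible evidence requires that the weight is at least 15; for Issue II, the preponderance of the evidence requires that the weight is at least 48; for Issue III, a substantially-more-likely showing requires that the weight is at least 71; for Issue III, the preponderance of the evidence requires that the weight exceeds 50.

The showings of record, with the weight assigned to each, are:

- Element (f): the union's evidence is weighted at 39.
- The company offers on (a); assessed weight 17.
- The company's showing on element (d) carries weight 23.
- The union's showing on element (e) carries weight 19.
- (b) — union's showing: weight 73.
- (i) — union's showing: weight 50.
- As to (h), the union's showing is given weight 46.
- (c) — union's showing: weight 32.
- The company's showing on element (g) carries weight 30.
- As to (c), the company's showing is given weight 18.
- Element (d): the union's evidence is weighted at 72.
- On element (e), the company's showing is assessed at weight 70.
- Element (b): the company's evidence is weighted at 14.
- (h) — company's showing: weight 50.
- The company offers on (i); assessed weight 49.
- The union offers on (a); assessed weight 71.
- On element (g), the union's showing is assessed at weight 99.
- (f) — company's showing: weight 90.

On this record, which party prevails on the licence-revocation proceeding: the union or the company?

— Issue I —
Stage I.1 — burden on union; standard: a preponderance (weight exceeds 53).
    (a): 71 − 17 = 54 > 53 [met]
    (b): 73 − 14 = 59 > 53 [met]
  Stage I.1 carried; the burden remains with the union.
Stage I.2 — burden on union; standard: any credible evidence (weight is at least 15).
    (c): 32 − 18 = 14 < 15 [not met]
  Not every element is met, so the union fails to carry Stage I.2.
So the company prevails on this issue.
— Issue II —
Stage II.1 — burden on union; standard: the preponderance of the evidence (weight is at least 48).
    (d): 72 − 23 = 49 ≥ 48 [met]
  Stage II.1 carried; the burden shifts to the company.
Stage II.2 — burden on company; standard: the preponderance of the evidence (weight is at least 48).
    (e): 70 − 19 = 51 ≥ 48 [met]
    (f): 90 − 39 = 51 ≥ 48 [met]
  All elements met at the final stage.
Every stage carried; the company prevails on this issue.
— Issue III —
Stage III.1 (union, a substantially-more-likely showing, weight is at least 71): (g) net 99−30=69 < 71 — fails.
  Not every element is met, so the union fails to carry Stage III.1.
The analysis ends at Stage III.1; the company prevails on this issue.
Per-issue: Issue I → company; Issue II → company; Issue III → company. The union must prevail on at least one issue; overall, the company prevails.

company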